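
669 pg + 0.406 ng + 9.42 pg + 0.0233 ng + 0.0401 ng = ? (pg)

1147.82 pg

In pg:
  669 pg → 669
  0.406 ng = 0.406 × 10³ pg = 406
  9.42 pg → 9.42
  0.0233 ng = 0.0233 × 10³ pg = 23.3
  0.0401 ng = 0.0401 × 10³ pg = 40.1
Sum: 669 + 406 + 9.42 + 23.3 + 40.1 = 1147.82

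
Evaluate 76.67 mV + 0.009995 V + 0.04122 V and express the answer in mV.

127.885 mV

In mV:
  76.67 mV → 76.67
  0.009995 V = 0.009995e3 mV = 9.995
  0.04122 V = 0.04122e3 mV = 41.22
Sum: 76.67 + 9.995 + 41.22 = 127.885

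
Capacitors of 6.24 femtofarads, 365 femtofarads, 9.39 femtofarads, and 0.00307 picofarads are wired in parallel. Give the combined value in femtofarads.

In femtofarads:
  6.24 femtofarads → 6.24
  365 femtofarads → 365
  9.39 femtofarads → 9.39
  0.00307 picofarads = 0.00307 × 10³ femtofarads = 3.07
Sum: 6.24 + 365 + 9.39 + 3.07 = 383.7

383.7 femtofarads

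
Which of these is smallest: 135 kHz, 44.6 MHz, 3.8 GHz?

135 kHz

135 kHz = 135000 Hz
44.6 MHz = 44600000 Hz
3.8 GHz = 3800000000 Hz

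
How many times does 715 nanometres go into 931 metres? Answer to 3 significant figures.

(931) / (715 × 10^-9) = 1.302 × 10^9

1300000000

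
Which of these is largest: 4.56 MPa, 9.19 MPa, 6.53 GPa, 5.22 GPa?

6.53 GPa

4.56 MPa = 4560000 Pa
9.19 MPa = 9190000 Pa
6.53 GPa = 6530000000 Pa
5.22 GPa = 5220000000 Pa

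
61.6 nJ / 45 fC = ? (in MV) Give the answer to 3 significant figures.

1.37 MV

(61.6e-9) / (45e-15) = 1.3689e6 V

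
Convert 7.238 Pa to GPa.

(no prefix) = 10^0, giga = 10^9; factor is 10^-9.
7.238 × 10^-9 = 0.000000007238

0.000000007238 GPa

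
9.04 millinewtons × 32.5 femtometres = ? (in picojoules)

9.04 × 10⁻³ × 32.5 × 10⁻¹⁵ = 293.8 × 10⁻¹⁸ J

0.0002938 picojoules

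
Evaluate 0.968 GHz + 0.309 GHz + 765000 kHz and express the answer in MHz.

2042 MHz

In MHz:
  0.968 GHz = 0.968 × 10^3 MHz = 968
  0.309 GHz = 0.309 × 10^3 MHz = 309
  765000 kHz = 765000 × 10^-3 MHz = 765
Sum: 968 + 309 + 765 = 2042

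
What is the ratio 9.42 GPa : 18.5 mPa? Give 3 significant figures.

(9.42 × 10⁹) / (18.5 × 10⁻³) = 0.5092 × 10¹²

509000000000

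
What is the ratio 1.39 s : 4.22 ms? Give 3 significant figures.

329

(1.39) / (4.22e-3) = 0.3294e3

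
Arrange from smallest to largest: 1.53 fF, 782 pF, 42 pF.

1.53 fF < 42 pF < 782 pF

1.53 fF = 0.00000000000000153 F
782 pF = 0.000000000782 F
42 pF = 0.000000000042 F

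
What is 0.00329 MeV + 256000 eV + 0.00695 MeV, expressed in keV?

In keV:
  0.00329 MeV = 0.00329 × 10^3 keV = 3.29
  256000 eV = 256000 × 10^-3 keV = 256
  0.00695 MeV = 0.00695 × 10^3 keV = 6.95
Sum: 3.29 + 256 + 6.95 = 266.24

266.24 keV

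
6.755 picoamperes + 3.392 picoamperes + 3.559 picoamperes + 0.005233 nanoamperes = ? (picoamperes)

In picoamperes:
  6.755 picoamperes → 6.755
  3.392 picoamperes → 3.392
  3.559 picoamperes → 3.559
  0.005233 nanoamperes = 0.005233 × 10³ picoamperes = 5.233
Sum: 6.755 + 3.392 + 3.559 + 5.233 = 18.939

18.939 picoamperes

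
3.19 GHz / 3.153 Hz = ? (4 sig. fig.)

(3.19 × 10^9) / (3.153) = 1.0117 × 10^9

1012000000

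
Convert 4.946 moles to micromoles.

4946000 micromoles

(no prefix) = 10^0, micro = 10^-6; factor is 10^6.
4.946 × 10^6 = 4946000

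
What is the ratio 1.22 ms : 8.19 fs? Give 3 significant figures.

149000000000

(1.22 × 10^-3) / (8.19 × 10^-15) = 0.149 × 10^12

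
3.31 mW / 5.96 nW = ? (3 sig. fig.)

(3.31e-3) / (5.96e-9) = 0.5554e6

555000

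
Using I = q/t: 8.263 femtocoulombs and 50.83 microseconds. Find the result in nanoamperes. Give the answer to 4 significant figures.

0.1626 nanoamperes

(8.263 × 10^-15) / (50.83 × 10^-6) = 0.162561 × 10^-9 A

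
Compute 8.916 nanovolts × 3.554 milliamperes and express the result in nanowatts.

0.031687464 nanowatts

8.916e-9 × 3.554e-3 = 31.687464e-12 W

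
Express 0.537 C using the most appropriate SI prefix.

= 537e-3 C; 1e-3 is milli.

537 mC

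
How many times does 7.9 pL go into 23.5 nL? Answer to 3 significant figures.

2970

(23.5e-9) / (7.9e-12) = 2.975e3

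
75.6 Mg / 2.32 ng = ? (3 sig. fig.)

(75.6 × 10^6) / (2.32 × 10^-9) = 32.59 × 10^15

32600000000000000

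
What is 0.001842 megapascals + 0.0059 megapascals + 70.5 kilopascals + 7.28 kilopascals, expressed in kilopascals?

In kilopascals:
  0.001842 megapascals = 0.001842 × 10^3 kilopascals = 1.842
  0.0059 megapascals = 0.0059 × 10^3 kilopascals = 5.9
  70.5 kilopascals → 70.5
  7.28 kilopascals → 7.28
Sum: 1.842 + 5.9 + 70.5 + 7.28 = 85.522

85.522 kilopascals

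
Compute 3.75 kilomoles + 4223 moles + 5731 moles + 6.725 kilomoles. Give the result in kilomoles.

In kilomoles:
  3.75 kilomoles → 3.75
  4223 moles = 4223 × 10⁻³ kilomoles = 4.223
  5731 moles = 5731 × 10⁻³ kilomoles = 5.731
  6.725 kilomoles → 6.725
Sum: 3.75 + 4.223 + 5.731 + 6.725 = 20.429

20.429 kilomoles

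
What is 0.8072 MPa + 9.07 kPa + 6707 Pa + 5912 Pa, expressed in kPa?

828.889 kPa

In kPa:
  0.8072 MPa = 0.8072e3 kPa = 807.2
  9.07 kPa → 9.07
  6707 Pa = 6707e-3 kPa = 6.707
  5912 Pa = 5912e-3 kPa = 5.912
Sum: 807.2 + 9.07 + 6.707 + 5.912 = 828.889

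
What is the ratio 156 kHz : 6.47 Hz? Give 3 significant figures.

(156 × 10^3) / (6.47) = 24.11 × 10^3

24100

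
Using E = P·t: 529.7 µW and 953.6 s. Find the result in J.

0.50512192 J

529.7 × 10^-6 × 953.6 = 505121.92 × 10^-6 J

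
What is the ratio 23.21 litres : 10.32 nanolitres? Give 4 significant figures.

2249000000

(23.21) / (10.32e-9) = 2.249e9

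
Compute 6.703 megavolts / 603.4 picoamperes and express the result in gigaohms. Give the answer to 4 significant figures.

(6.703e6) / (603.4e-12) = 0.0111087e18 Ω

11110000 gigaohms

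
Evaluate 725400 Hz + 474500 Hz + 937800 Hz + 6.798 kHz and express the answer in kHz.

2144.498 kHz

In kHz:
  725400 Hz = 725400 × 10^-3 kHz = 725.4
  474500 Hz = 474500 × 10^-3 kHz = 474.5
  937800 Hz = 937800 × 10^-3 kHz = 937.8
  6.798 kHz → 6.798
Sum: 725.4 + 474.5 + 937.8 + 6.798 = 2144.498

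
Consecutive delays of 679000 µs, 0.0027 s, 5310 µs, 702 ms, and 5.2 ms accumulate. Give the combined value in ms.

In ms:
  679000 µs = 679000 × 10^-3 ms = 679
  0.0027 s = 0.0027 × 10^3 ms = 2.7
  5310 µs = 5310 × 10^-3 ms = 5.31
  702 ms → 702
  5.2 ms → 5.2
Sum: 679 + 2.7 + 5.31 + 702 + 5.2 = 1394.21

1394.21 ms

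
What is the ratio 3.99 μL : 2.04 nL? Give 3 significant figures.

1960

(3.99 × 10⁻⁶) / (2.04 × 10⁻⁹) = 1.956 × 10³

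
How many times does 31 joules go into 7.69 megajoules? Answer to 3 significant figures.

(7.69e6) / (31) = 0.2481e6

248000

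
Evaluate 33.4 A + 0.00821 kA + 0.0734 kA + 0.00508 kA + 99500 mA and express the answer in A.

219.59 A

In A:
  33.4 A → 33.4
  0.00821 kA = 0.00821e3 A = 8.21
  0.0734 kA = 0.0734e3 A = 73.4
  0.00508 kA = 0.00508e3 A = 5.08
  99500 mA = 99500e-3 A = 99.5
Sum: 33.4 + 8.21 + 73.4 + 5.08 + 99.5 = 219.59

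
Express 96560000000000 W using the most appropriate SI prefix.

= 96.56 × 10¹² W; 10¹² is tera.

96.56 TW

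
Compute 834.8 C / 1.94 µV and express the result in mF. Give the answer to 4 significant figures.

430300000000 mF

(834.8) / (1.94e-6) = 430.309e6 F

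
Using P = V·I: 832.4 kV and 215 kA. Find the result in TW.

832.4 × 10³ × 215 × 10³ = 178966 × 10⁶ W

0.178966 TW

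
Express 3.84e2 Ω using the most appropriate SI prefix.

= 384 Ω; mantissa already in [1, 1000).

384 Ω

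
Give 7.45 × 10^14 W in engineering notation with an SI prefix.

= 745 × 10^12 W; 10^12 is tera.

745 TW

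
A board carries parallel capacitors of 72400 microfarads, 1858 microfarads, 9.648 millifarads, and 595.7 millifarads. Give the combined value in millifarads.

In millifarads:
  72400 microfarads = 72400e-3 millifarads = 72.4
  1858 microfarads = 1858e-3 millifarads = 1.858
  9.648 millifarads → 9.648
  595.7 millifarads → 595.7
Sum: 72.4 + 1.858 + 9.648 + 595.7 = 679.606

679.606 millifarads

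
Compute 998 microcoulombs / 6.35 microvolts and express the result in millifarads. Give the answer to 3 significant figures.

157000 millifarads

(998 × 10⁻⁶) / (6.35 × 10⁻⁶) = 157.17 F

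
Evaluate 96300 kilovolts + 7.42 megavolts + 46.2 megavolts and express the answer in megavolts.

In megavolts:
  96300 kilovolts = 96300e-3 megavolts = 96.3
  7.42 megavolts → 7.42
  46.2 megavolts → 46.2
Sum: 96.3 + 7.42 + 46.2 = 149.92

149.92 megavolts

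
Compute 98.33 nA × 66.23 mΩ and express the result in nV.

6.5123959 nV

98.33 × 10^-9 × 66.23 × 10^-3 = 6512.3959 × 10^-12 V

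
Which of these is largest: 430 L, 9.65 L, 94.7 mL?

430 L

430 L = 430 L
9.65 L = 9.65 L
94.7 mL = 0.0947 L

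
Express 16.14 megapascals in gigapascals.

mega = 1e6, giga = 1e9; factor is 1e-3.
16.14 × 1e-3 = 0.01614

0.01614 gigapascals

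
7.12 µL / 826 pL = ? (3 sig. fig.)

(7.12e-6) / (826e-12) = 0.00862e6

8620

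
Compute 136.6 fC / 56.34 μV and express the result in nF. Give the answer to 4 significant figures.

(136.6 × 10^-15) / (56.34 × 10^-6) = 2.42457 × 10^-9 F

2.425 nF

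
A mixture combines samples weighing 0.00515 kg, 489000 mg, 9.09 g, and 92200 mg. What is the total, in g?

In g:
  0.00515 kg = 0.00515 × 10^3 g = 5.15
  489000 mg = 489000 × 10^-3 g = 489
  9.09 g → 9.09
  92200 mg = 92200 × 10^-3 g = 92.2
Sum: 5.15 + 489 + 9.09 + 92.2 = 595.44

595.44 g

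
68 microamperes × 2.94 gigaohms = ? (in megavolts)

0.19992 megavolts

68 × 10⁻⁶ × 2.94 × 10⁹ = 199.92 × 10³ V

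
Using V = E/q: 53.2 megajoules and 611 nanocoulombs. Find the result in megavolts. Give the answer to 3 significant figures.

(53.2 × 10^6) / (611 × 10^-9) = 0.08707 × 10^15 V

87100000 megavolts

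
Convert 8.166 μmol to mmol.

0.008166 mmol

micro = 10^-6, milli = 10^-3; factor is 10^-3.
8.166 × 10^-3 = 0.008166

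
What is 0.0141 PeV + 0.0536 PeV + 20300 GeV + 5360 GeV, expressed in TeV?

In TeV:
  0.0141 PeV = 0.0141e3 TeV = 14.1
  0.0536 PeV = 0.0536e3 TeV = 53.6
  20300 GeV = 20300e-3 TeV = 20.3
  5360 GeV = 5360e-3 TeV = 5.36
Sum: 14.1 + 53.6 + 20.3 + 5.36 = 93.36

93.36 TeV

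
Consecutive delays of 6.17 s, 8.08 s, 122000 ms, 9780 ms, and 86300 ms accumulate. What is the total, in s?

In s:
  6.17 s → 6.17
  8.08 s → 8.08
  122000 ms = 122000e-3 s = 122
  9780 ms = 9780e-3 s = 9.78
  86300 ms = 86300e-3 s = 86.3
Sum: 6.17 + 8.08 + 122 + 9.78 + 86.3 = 232.33

232.33 s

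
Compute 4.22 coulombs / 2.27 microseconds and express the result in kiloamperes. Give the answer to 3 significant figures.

1860 kiloamperes

(4.22) / (2.27e-6) = 1.859e6 A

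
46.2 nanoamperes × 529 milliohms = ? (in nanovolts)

24.4398 nanovolts

46.2 × 10^-9 × 529 × 10^-3 = 24439.8 × 10^-12 V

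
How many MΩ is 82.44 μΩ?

micro = 10⁻⁶, mega = 10⁶; factor is 10⁻¹².
82.44 × 10⁻¹² = 0.00000000008244

0.00000000008244 MΩ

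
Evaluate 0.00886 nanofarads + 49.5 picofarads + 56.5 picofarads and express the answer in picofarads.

114.86 picofarads

In picofarads:
  0.00886 nanofarads = 0.00886 × 10³ picofarads = 8.86
  49.5 picofarads → 49.5
  56.5 picofarads → 56.5
Sum: 8.86 + 49.5 + 56.5 = 114.86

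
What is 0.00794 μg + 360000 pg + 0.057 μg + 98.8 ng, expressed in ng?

In ng:
  0.00794 μg = 0.00794e3 ng = 7.94
  360000 pg = 360000e-3 ng = 360
  0.057 μg = 0.057e3 ng = 57
  98.8 ng → 98.8
Sum: 7.94 + 360 + 57 + 98.8 = 523.74

523.74 ng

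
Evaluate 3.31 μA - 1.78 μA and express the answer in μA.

In μA:
  3.31 μA → 3.31
  1.78 μA → 1.78
Difference: 3.31 - 1.78 = 1.53

1.53 μA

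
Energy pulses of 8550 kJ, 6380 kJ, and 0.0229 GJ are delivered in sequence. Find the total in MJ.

37.83 MJ

In MJ:
  8550 kJ = 8550 × 10⁻³ MJ = 8.55
  6380 kJ = 6380 × 10⁻³ MJ = 6.38
  0.0229 GJ = 0.0229 × 10³ MJ = 22.9
Sum: 8.55 + 6.38 + 22.9 = 37.83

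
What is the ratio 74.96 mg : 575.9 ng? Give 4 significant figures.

130200

(74.96e-3) / (575.9e-9) = 0.13016e6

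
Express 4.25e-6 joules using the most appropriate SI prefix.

= 4.25e-6 joules; 1e-6 is micro.

4.25 microjoules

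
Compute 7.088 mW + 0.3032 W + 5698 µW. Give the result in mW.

In mW:
  7.088 mW → 7.088
  0.3032 W = 0.3032 × 10³ mW = 303.2
  5698 µW = 5698 × 10⁻³ mW = 5.698
Sum: 7.088 + 303.2 + 5.698 = 315.986

315.986 mW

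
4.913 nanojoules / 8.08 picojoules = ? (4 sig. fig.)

(4.913 × 10⁻⁹) / (8.08 × 10⁻¹²) = 0.60804 × 10³

608.0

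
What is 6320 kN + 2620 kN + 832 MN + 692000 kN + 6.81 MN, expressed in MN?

1539.75 MN

In MN:
  6320 kN = 6320 × 10^-3 MN = 6.32
  2620 kN = 2620 × 10^-3 MN = 2.62
  832 MN → 832
  692000 kN = 692000 × 10^-3 MN = 692
  6.81 MN → 6.81
Sum: 6.32 + 2.62 + 832 + 692 + 6.81 = 1539.75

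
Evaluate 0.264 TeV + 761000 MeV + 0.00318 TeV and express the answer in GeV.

1028.18 GeV

In GeV:
  0.264 TeV = 0.264 × 10³ GeV = 264
  761000 MeV = 761000 × 10⁻³ GeV = 761
  0.00318 TeV = 0.00318 × 10³ GeV = 3.18
Sum: 264 + 761 + 3.18 = 1028.18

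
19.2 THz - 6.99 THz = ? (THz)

12.21 THz

In THz:
  19.2 THz → 19.2
  6.99 THz → 6.99
Difference: 19.2 - 6.99 = 12.21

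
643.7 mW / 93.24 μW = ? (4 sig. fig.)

(643.7 × 10⁻³) / (93.24 × 10⁻⁶) = 6.9037 × 10³

6904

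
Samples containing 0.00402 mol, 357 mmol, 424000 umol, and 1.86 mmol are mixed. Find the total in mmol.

786.88 mmol

In mmol:
  0.00402 mol = 0.00402e3 mmol = 4.02
  357 mmol → 357
  424000 umol = 424000e-3 mmol = 424
  1.86 mmol → 1.86
Sum: 4.02 + 357 + 424 + 1.86 = 786.88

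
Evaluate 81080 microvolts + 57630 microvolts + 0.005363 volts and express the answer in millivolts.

In millivolts:
  81080 microvolts = 81080 × 10⁻³ millivolts = 81.08
  57630 microvolts = 57630 × 10⁻³ millivolts = 57.63
  0.005363 volts = 0.005363 × 10³ millivolts = 5.363
Sum: 81.08 + 57.63 + 5.363 = 144.073

144.073 millivolts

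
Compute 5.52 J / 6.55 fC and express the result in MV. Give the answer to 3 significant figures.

843000000 MV

(5.52) / (6.55 × 10^-15) = 0.84275 × 10^15 V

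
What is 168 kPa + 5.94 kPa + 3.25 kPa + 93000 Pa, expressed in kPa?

270.19 kPa

In kPa:
  168 kPa → 168
  5.94 kPa → 5.94
  3.25 kPa → 3.25
  93000 Pa = 93000e-3 kPa = 93
Sum: 168 + 5.94 + 3.25 + 93 = 270.19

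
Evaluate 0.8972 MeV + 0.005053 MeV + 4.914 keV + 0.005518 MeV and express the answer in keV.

912.685 keV

In keV:
  0.8972 MeV = 0.8972 × 10³ keV = 897.2
  0.005053 MeV = 0.005053 × 10³ keV = 5.053
  4.914 keV → 4.914
  0.005518 MeV = 0.005518 × 10³ keV = 5.518
Sum: 897.2 + 5.053 + 4.914 + 5.518 = 912.685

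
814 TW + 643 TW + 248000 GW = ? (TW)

1705 TW

In TW:
  814 TW → 814
  643 TW → 643
  248000 GW = 248000e-3 TW = 248
Sum: 814 + 643 + 248 = 1705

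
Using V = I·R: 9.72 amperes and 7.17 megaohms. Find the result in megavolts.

9.72 × 7.17 × 10⁶ = 69.6924 × 10⁶ V

69.6924 megavolts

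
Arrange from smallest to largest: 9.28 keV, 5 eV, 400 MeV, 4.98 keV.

9.28 keV = 9280 eV
5 eV = 5 eV
400 MeV = 400000000 eV
4.98 keV = 4980 eV

5 eV < 4.98 keV < 9.28 keV < 400 MeV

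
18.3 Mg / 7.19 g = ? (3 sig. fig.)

(18.3e6) / (7.19) = 2.545e6

2550000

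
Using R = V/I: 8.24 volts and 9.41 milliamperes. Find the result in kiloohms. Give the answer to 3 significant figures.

(8.24) / (9.41e-3) = 0.87566e3 Ω

0.876 kiloohms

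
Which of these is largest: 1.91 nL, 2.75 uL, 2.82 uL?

2.82 uL

1.91 nL = 0.00000000191 L
2.75 uL = 0.00000275 L
2.82 uL = 0.00000282 L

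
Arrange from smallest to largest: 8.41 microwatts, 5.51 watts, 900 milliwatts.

8.41 microwatts < 900 milliwatts < 5.51 watts

8.41 microwatts = 0.00000841 watts
5.51 watts = 5.51 watts
900 milliwatts = 0.9 watts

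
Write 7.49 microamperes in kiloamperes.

micro = 1e-6, kilo = 1e3; factor is 1e-9.
7.49 × 1e-9 = 0.00000000749

0.00000000749 kiloamperes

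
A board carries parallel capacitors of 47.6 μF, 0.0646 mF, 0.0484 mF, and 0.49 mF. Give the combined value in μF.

In μF:
  47.6 μF → 47.6
  0.0646 mF = 0.0646e3 μF = 64.6
  0.0484 mF = 0.0484e3 μF = 48.4
  0.49 mF = 0.49e3 μF = 490
Sum: 47.6 + 64.6 + 48.4 + 490 = 650.6

650.6 μF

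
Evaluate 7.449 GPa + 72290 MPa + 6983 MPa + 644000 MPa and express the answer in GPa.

In GPa:
  7.449 GPa → 7.449
  72290 MPa = 72290 × 10^-3 GPa = 72.29
  6983 MPa = 6983 × 10^-3 GPa = 6.983
  644000 MPa = 644000 × 10^-3 GPa = 644
Sum: 7.449 + 72.29 + 6.983 + 644 = 730.722

730.722 GPa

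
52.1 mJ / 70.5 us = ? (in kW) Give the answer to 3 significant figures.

0.739 kW

(52.1e-3) / (70.5e-6) = 0.73901e3 W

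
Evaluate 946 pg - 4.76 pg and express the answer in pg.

In pg:
  946 pg → 946
  4.76 pg → 4.76
Difference: 946 - 4.76 = 941.24

941.24 pg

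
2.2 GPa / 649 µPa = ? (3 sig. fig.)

(2.2 × 10^9) / (649 × 10^-6) = 0.00339 × 10^15

3390000000000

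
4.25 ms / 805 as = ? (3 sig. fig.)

5280000000000

(4.25 × 10⁻³) / (805 × 10⁻¹⁸) = 0.00528 × 10¹⁵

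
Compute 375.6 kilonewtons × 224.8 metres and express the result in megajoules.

375.6e3 × 224.8 = 84434.88e3 J

84.43488 megajoules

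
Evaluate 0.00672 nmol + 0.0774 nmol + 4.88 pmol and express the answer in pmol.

89 pmol

In pmol:
  0.00672 nmol = 0.00672e3 pmol = 6.72
  0.0774 nmol = 0.0774e3 pmol = 77.4
  4.88 pmol → 4.88
Sum: 6.72 + 77.4 + 4.88 = 89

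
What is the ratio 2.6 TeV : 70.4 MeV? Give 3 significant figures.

36900

(2.6 × 10^12) / (70.4 × 10^6) = 0.03693 × 10^6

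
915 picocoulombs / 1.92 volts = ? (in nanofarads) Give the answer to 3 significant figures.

0.477 nanofarads

(915e-12) / (1.92) = 476.56e-12 F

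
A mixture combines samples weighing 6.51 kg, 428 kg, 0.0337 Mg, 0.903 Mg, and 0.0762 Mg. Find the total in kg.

In kg:
  6.51 kg → 6.51
  428 kg → 428
  0.0337 Mg = 0.0337 × 10³ kg = 33.7
  0.903 Mg = 0.903 × 10³ kg = 903
  0.0762 Mg = 0.0762 × 10³ kg = 76.2
Sum: 6.51 + 428 + 33.7 + 903 + 76.2 = 1447.41

1447.41 kg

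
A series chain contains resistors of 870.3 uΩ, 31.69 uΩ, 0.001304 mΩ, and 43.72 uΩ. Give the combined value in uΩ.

947.014 uΩ

In uΩ:
  870.3 uΩ → 870.3
  31.69 uΩ → 31.69
  0.001304 mΩ = 0.001304 × 10^3 uΩ = 1.304
  43.72 uΩ → 43.72
Sum: 870.3 + 31.69 + 1.304 + 43.72 = 947.014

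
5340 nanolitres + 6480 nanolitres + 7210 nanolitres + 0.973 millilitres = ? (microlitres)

992.03 microlitres

In microlitres:
  5340 nanolitres = 5340 × 10^-3 microlitres = 5.34
  6480 nanolitres = 6480 × 10^-3 microlitres = 6.48
  7210 nanolitres = 7210 × 10^-3 microlitres = 7.21
  0.973 millilitres = 0.973 × 10^3 microlitres = 973
Sum: 5.34 + 6.48 + 7.21 + 973 = 992.03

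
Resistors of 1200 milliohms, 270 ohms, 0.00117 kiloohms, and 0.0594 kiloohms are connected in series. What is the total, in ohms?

331.77 ohms

In ohms:
  1200 milliohms = 1200 × 10^-3 ohms = 1.2
  270 ohms → 270
  0.00117 kiloohms = 0.00117 × 10^3 ohms = 1.17
  0.0594 kiloohms = 0.0594 × 10^3 ohms = 59.4
Sum: 1.2 + 270 + 1.17 + 59.4 = 331.77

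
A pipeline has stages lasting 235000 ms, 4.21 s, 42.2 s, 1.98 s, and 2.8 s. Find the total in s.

286.19 s

In s:
  235000 ms = 235000 × 10⁻³ s = 235
  4.21 s → 4.21
  42.2 s → 42.2
  1.98 s → 1.98
  2.8 s → 2.8
Sum: 235 + 4.21 + 42.2 + 1.98 + 2.8 = 286.19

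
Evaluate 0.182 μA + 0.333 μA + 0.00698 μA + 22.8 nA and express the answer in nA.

544.78 nA

In nA:
  0.182 μA = 0.182 × 10^3 nA = 182
  0.333 μA = 0.333 × 10^3 nA = 333
  0.00698 μA = 0.00698 × 10^3 nA = 6.98
  22.8 nA → 22.8
Sum: 182 + 333 + 6.98 + 22.8 = 544.78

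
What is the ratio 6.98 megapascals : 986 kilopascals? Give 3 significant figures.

7.08

(6.98e6) / (986e3) = 0.007079e3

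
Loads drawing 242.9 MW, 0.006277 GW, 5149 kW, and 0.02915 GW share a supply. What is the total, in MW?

In MW:
  242.9 MW → 242.9
  0.006277 GW = 0.006277 × 10^3 MW = 6.277
  5149 kW = 5149 × 10^-3 MW = 5.149
  0.02915 GW = 0.02915 × 10^3 MW = 29.15
Sum: 242.9 + 6.277 + 5.149 + 29.15 = 283.476

283.476 MW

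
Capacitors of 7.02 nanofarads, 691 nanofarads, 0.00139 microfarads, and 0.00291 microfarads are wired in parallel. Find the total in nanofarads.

In nanofarads:
  7.02 nanofarads → 7.02
  691 nanofarads → 691
  0.00139 microfarads = 0.00139e3 nanofarads = 1.39
  0.00291 microfarads = 0.00291e3 nanofarads = 2.91
Sum: 7.02 + 691 + 1.39 + 2.91 = 702.32

702.32 nanofarads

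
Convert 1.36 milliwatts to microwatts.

milli = 10^-3, micro = 10^-6; factor is 10^3.
1.36 × 10^3 = 1360

1360 microwatts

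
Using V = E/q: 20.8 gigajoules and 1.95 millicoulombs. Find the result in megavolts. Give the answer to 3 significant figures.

(20.8e9) / (1.95e-3) = 10.667e12 V

10700000 megavolts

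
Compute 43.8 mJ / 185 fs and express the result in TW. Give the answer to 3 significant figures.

0.237 TW

(43.8 × 10^-3) / (185 × 10^-15) = 0.23676 × 10^12 W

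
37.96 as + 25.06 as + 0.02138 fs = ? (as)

In as:
  37.96 as → 37.96
  25.06 as → 25.06
  0.02138 fs = 0.02138e3 as = 21.38
Sum: 37.96 + 25.06 + 21.38 = 84.4

84.4 as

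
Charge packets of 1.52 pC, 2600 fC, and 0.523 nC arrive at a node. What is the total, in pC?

527.12 pC

In pC:
  1.52 pC → 1.52
  2600 fC = 2600e-3 pC = 2.6
  0.523 nC = 0.523e3 pC = 523
Sum: 1.52 + 2.6 + 523 = 527.12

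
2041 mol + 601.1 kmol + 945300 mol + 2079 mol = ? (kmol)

In kmol:
  2041 mol = 2041e-3 kmol = 2.041
  601.1 kmol → 601.1
  945300 mol = 945300e-3 kmol = 945.3
  2079 mol = 2079e-3 kmol = 2.079
Sum: 2.041 + 601.1 + 945.3 + 2.079 = 1550.52

1550.52 kmol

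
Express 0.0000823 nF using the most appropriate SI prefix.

= 82.3 × 10^-15 F; 10^-15 is femto.

82.3 fF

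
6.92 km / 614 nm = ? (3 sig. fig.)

(6.92 × 10^3) / (614 × 10^-9) = 0.01127 × 10^12

11300000000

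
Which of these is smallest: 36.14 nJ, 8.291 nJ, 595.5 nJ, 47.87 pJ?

47.87 pJ

36.14 nJ = 0.00000003614 J
8.291 nJ = 0.000000008291 J
595.5 nJ = 0.0000005955 J
47.87 pJ = 0.00000000004787 J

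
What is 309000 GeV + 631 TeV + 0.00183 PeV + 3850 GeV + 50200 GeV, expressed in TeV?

In TeV:
  309000 GeV = 309000e-3 TeV = 309
  631 TeV → 631
  0.00183 PeV = 0.00183e3 TeV = 1.83
  3850 GeV = 3850e-3 TeV = 3.85
  50200 GeV = 50200e-3 TeV = 50.2
Sum: 309 + 631 + 1.83 + 3.85 + 50.2 = 995.88

995.88 TeV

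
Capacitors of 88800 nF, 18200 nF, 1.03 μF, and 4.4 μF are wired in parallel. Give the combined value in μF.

112.43 μF

In μF:
  88800 nF = 88800 × 10⁻³ μF = 88.8
  18200 nF = 18200 × 10⁻³ μF = 18.2
  1.03 μF → 1.03
  4.4 μF → 4.4
Sum: 88.8 + 18.2 + 1.03 + 4.4 = 112.43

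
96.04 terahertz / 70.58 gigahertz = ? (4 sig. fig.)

(96.04 × 10^12) / (70.58 × 10^9) = 1.3607 × 10^3

1361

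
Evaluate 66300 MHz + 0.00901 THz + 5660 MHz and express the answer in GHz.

80.97 GHz

In GHz:
  66300 MHz = 66300 × 10^-3 GHz = 66.3
  0.00901 THz = 0.00901 × 10^3 GHz = 9.01
  5660 MHz = 5660 × 10^-3 GHz = 5.66
Sum: 66.3 + 9.01 + 5.66 = 80.97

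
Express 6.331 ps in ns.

pico = 10⁻¹², nano = 10⁻⁹; factor is 10⁻³.
6.331 × 10⁻³ = 0.006331

0.006331 ns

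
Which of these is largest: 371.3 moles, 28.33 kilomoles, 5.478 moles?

28.33 kilomoles

371.3 moles = 371.3 moles
28.33 kilomoles = 28330 moles
5.478 moles = 5.478 moles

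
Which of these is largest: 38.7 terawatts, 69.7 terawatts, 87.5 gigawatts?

69.7 terawatts

38.7 terawatts = 38700000000000 watts
69.7 terawatts = 69700000000000 watts
87.5 gigawatts = 87500000000 watts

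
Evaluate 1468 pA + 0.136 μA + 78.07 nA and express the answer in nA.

215.538 nA

In nA:
  1468 pA = 1468 × 10^-3 nA = 1.468
  0.136 μA = 0.136 × 10^3 nA = 136
  78.07 nA → 78.07
Sum: 1.468 + 136 + 78.07 = 215.538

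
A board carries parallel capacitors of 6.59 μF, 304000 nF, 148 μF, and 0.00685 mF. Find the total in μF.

In μF:
  6.59 μF → 6.59
  304000 nF = 304000e-3 μF = 304
  148 μF → 148
  0.00685 mF = 0.00685e3 μF = 6.85
Sum: 6.59 + 304 + 148 + 6.85 = 465.44

465.44 μF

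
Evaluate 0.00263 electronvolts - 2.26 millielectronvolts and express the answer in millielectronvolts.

In millielectronvolts:
  0.00263 electronvolts = 0.00263 × 10^3 millielectronvolts = 2.63
  2.26 millielectronvolts → 2.26
Difference: 2.63 - 2.26 = 0.37

0.37 millielectronvolts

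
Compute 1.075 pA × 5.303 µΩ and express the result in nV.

1.075 × 10^-12 × 5.303 × 10^-6 = 5.700725 × 10^-18 V

0.000000005700725 nV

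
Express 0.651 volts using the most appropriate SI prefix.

= 651 × 10^-3 volts; 10^-3 is milli.

651 millivolts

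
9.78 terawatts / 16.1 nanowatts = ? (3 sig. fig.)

607000000000000000000

(9.78e12) / (16.1e-9) = 0.6075e21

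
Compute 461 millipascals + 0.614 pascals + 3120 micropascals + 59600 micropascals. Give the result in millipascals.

In millipascals:
  461 millipascals → 461
  0.614 pascals = 0.614 × 10³ millipascals = 614
  3120 micropascals = 3120 × 10⁻³ millipascals = 3.12
  59600 micropascals = 59600 × 10⁻³ millipascals = 59.6
Sum: 461 + 614 + 3.12 + 59.6 = 1137.72

1137.72 millipascals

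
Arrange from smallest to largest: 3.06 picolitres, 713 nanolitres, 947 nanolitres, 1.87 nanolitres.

3.06 picolitres = 0.00000000000306 litres
713 nanolitres = 0.000000713 litres
947 nanolitres = 0.000000947 litres
1.87 nanolitres = 0.00000000187 litres

3.06 picolitres < 1.87 nanolitres < 713 nanolitres < 947 nanolitres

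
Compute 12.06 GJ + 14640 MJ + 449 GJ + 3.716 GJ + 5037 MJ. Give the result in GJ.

In GJ:
  12.06 GJ → 12.06
  14640 MJ = 14640 × 10⁻³ GJ = 14.64
  449 GJ → 449
  3.716 GJ → 3.716
  5037 MJ = 5037 × 10⁻³ GJ = 5.037
Sum: 12.06 + 14.64 + 449 + 3.716 + 5.037 = 484.453

484.453 GJ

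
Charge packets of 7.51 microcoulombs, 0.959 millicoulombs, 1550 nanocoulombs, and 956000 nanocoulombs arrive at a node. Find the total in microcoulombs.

1924.06 microcoulombs

In microcoulombs:
  7.51 microcoulombs → 7.51
  0.959 millicoulombs = 0.959 × 10^3 microcoulombs = 959
  1550 nanocoulombs = 1550 × 10^-3 microcoulombs = 1.55
  956000 nanocoulombs = 956000 × 10^-3 microcoulombs = 956
Sum: 7.51 + 959 + 1.55 + 956 = 1924.06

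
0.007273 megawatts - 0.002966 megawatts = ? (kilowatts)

4.307 kilowatts

In kilowatts:
  0.007273 megawatts = 0.007273 × 10³ kilowatts = 7.273
  0.002966 megawatts = 0.002966 × 10³ kilowatts = 2.966
Difference: 7.273 - 2.966 = 4.307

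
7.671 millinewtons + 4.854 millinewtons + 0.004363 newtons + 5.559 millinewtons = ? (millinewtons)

In millinewtons:
  7.671 millinewtons → 7.671
  4.854 millinewtons → 4.854
  0.004363 newtons = 0.004363e3 millinewtons = 4.363
  5.559 millinewtons → 5.559
Sum: 7.671 + 4.854 + 4.363 + 5.559 = 22.447

22.447 millinewtons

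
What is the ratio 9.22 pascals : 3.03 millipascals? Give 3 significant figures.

3040

(9.22) / (3.03e-3) = 3.043e3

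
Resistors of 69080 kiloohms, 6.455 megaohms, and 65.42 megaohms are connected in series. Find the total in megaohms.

In megaohms:
  69080 kiloohms = 69080 × 10^-3 megaohms = 69.08
  6.455 megaohms → 6.455
  65.42 megaohms → 65.42
Sum: 69.08 + 6.455 + 65.42 = 140.955

140.955 megaohms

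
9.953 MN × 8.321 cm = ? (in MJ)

0.82818913 MJ

9.953e6 × 8.321e-2 = 82.818913e4 J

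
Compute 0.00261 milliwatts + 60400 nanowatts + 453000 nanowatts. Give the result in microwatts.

516.01 microwatts

In microwatts:
  0.00261 milliwatts = 0.00261 × 10^3 microwatts = 2.61
  60400 nanowatts = 60400 × 10^-3 microwatts = 60.4
  453000 nanowatts = 453000 × 10^-3 microwatts = 453
Sum: 2.61 + 60.4 + 453 = 516.01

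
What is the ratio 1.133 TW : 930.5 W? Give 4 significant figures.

(1.133 × 10¹²) / (930.5) = 0.0012176 × 10¹²

1218000000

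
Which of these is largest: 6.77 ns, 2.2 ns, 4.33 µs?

6.77 ns = 0.00000000677 s
2.2 ns = 0.0000000022 s
4.33 µs = 0.00000433 s

4.33 µs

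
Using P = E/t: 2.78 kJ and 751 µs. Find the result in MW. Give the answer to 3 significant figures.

(2.78e3) / (751e-6) = 0.0037017e9 W

3.70 MW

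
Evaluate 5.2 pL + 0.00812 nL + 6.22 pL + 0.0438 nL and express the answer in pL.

63.34 pL

In pL:
  5.2 pL → 5.2
  0.00812 nL = 0.00812e3 pL = 8.12
  6.22 pL → 6.22
  0.0438 nL = 0.0438e3 pL = 43.8
Sum: 5.2 + 8.12 + 6.22 + 43.8 = 63.34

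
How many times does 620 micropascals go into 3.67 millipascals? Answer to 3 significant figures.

(3.67 × 10^-3) / (620 × 10^-6) = 0.005919 × 10^3

5.92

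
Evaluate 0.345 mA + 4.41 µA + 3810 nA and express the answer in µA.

In µA:
  0.345 mA = 0.345 × 10^3 µA = 345
  4.41 µA → 4.41
  3810 nA = 3810 × 10^-3 µA = 3.81
Sum: 345 + 4.41 + 3.81 = 353.22

353.22 µA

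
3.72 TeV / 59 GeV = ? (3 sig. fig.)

63.1

(3.72 × 10¹²) / (59 × 10⁹) = 0.06305 × 10³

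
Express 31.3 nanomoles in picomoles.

31300 picomoles

nano = 10⁻⁹, pico = 10⁻¹²; factor is 10³.
31.3 × 10³ = 31300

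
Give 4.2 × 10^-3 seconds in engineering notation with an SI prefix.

4.2 milliseconds

= 4.2 × 10^-3 seconds; 10^-3 is milli.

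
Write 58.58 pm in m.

pico = 10^-12, (no prefix) = 10^0; factor is 10^-12.
58.58 × 10^-12 = 0.00000000005858

0.00000000005858 m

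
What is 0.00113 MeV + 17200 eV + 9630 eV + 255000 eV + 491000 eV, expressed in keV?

773.96 keV

In keV:
  0.00113 MeV = 0.00113e3 keV = 1.13
  17200 eV = 17200e-3 keV = 17.2
  9630 eV = 9630e-3 keV = 9.63
  255000 eV = 255000e-3 keV = 255
  491000 eV = 491000e-3 keV = 491
Sum: 1.13 + 17.2 + 9.63 + 255 + 491 = 773.96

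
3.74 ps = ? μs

pico = 1e-12, micro = 1e-6; factor is 1e-6.
3.74 × 1e-6 = 0.00000374

0.00000374 μs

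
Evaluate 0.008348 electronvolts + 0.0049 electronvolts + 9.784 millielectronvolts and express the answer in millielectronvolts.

In millielectronvolts:
  0.008348 electronvolts = 0.008348 × 10^3 millielectronvolts = 8.348
  0.0049 electronvolts = 0.0049 × 10^3 millielectronvolts = 4.9
  9.784 millielectronvolts → 9.784
Sum: 8.348 + 4.9 + 9.784 = 23.032

23.032 millielectronvolts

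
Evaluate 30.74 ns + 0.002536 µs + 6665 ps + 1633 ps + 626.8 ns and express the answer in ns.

668.374 ns

In ns:
  30.74 ns → 30.74
  0.002536 µs = 0.002536e3 ns = 2.536
  6665 ps = 6665e-3 ns = 6.665
  1633 ps = 1633e-3 ns = 1.633
  626.8 ns → 626.8
Sum: 30.74 + 2.536 + 6.665 + 1.633 + 626.8 = 668.374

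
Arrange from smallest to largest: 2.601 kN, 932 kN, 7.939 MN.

2.601 kN < 932 kN < 7.939 MN

2.601 kN = 2601 N
932 kN = 932000 N
7.939 MN = 7939000 N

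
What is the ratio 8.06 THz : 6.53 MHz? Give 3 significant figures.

1230000

(8.06 × 10¹²) / (6.53 × 10⁶) = 1.234 × 10⁶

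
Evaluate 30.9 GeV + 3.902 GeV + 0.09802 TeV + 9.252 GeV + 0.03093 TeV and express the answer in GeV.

173.004 GeV

In GeV:
  30.9 GeV → 30.9
  3.902 GeV → 3.902
  0.09802 TeV = 0.09802 × 10^3 GeV = 98.02
  9.252 GeV → 9.252
  0.03093 TeV = 0.03093 × 10^3 GeV = 30.93
Sum: 30.9 + 3.902 + 98.02 + 9.252 + 30.93 = 173.004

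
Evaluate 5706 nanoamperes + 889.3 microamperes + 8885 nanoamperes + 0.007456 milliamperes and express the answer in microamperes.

In microamperes:
  5706 nanoamperes = 5706 × 10⁻³ microamperes = 5.706
  889.3 microamperes → 889.3
  8885 nanoamperes = 8885 × 10⁻³ microamperes = 8.885
  0.007456 milliamperes = 0.007456 × 10³ microamperes = 7.456
Sum: 5.706 + 889.3 + 8.885 + 7.456 = 911.347

911.347 microamperes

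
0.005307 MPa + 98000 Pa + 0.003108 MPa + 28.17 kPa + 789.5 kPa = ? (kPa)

In kPa:
  0.005307 MPa = 0.005307e3 kPa = 5.307
  98000 Pa = 98000e-3 kPa = 98
  0.003108 MPa = 0.003108e3 kPa = 3.108
  28.17 kPa → 28.17
  789.5 kPa → 789.5
Sum: 5.307 + 98 + 3.108 + 28.17 + 789.5 = 924.085

924.085 kPa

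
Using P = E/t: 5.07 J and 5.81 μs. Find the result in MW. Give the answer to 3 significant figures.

(5.07) / (5.81 × 10⁻⁶) = 0.87263 × 10⁶ W

0.873 MW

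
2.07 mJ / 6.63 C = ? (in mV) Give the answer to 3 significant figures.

(2.07 × 10⁻³) / (6.63) = 0.31222 × 10⁻³ V

0.312 mV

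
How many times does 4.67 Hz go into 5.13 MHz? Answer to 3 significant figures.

(5.13 × 10^6) / (4.67) = 1.099 × 10^6

1100000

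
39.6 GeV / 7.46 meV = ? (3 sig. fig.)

(39.6 × 10^9) / (7.46 × 10^-3) = 5.308 × 10^12

5310000000000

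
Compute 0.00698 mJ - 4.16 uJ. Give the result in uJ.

2.82 uJ

In uJ:
  0.00698 mJ = 0.00698 × 10³ uJ = 6.98
  4.16 uJ → 4.16
Difference: 6.98 - 4.16 = 2.82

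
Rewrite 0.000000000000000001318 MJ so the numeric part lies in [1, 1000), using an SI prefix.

= 1.318e-12 J; 1e-12 is pico.

1.318 pJ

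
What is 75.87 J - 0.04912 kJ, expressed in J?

In J:
  75.87 J → 75.87
  0.04912 kJ = 0.04912e3 J = 49.12
Difference: 75.87 - 49.12 = 26.75

26.75 J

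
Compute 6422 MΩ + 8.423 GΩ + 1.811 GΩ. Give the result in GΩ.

16.656 GΩ

In GΩ:
  6422 MΩ = 6422 × 10⁻³ GΩ = 6.422
  8.423 GΩ → 8.423
  1.811 GΩ → 1.811
Sum: 6.422 + 8.423 + 1.811 = 16.656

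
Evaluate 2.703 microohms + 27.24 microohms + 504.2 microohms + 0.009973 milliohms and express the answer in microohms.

544.116 microohms

In microohms:
  2.703 microohms → 2.703
  27.24 microohms → 27.24
  504.2 microohms → 504.2
  0.009973 milliohms = 0.009973 × 10^3 microohms = 9.973
Sum: 2.703 + 27.24 + 504.2 + 9.973 = 544.116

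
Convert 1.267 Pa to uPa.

1267000 uPa

(no prefix) = 10^0, micro = 10^-6; factor is 10^6.
1.267 × 10^6 = 1267000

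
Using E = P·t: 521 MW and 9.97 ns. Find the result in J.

521 × 10^6 × 9.97 × 10^-9 = 5194.37 × 10^-3 J

5.19437 J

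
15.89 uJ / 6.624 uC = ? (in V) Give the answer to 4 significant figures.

2.399 V

(15.89e-6) / (6.624e-6) = 2.39885 V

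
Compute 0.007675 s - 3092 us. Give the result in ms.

In ms:
  0.007675 s = 0.007675 × 10³ ms = 7.675
  3092 us = 3092 × 10⁻³ ms = 3.092
Difference: 7.675 - 3.092 = 4.583

4.583 ms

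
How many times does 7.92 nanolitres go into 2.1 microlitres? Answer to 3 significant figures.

265

(2.1e-6) / (7.92e-9) = 0.2652e3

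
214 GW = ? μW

214000000000000000 μW

giga = 1e9, micro = 1e-6; factor is 1e15.
214 × 1e15 = 214000000000000000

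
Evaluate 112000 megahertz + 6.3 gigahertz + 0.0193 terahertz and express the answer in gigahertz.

137.6 gigahertz

In gigahertz:
  112000 megahertz = 112000e-3 gigahertz = 112
  6.3 gigahertz → 6.3
  0.0193 terahertz = 0.0193e3 gigahertz = 19.3
Sum: 112 + 6.3 + 19.3 = 137.6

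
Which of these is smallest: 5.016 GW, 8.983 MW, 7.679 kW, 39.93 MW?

7.679 kW

5.016 GW = 5016000000 W
8.983 MW = 8983000 W
7.679 kW = 7679 W
39.93 MW = 39930000 W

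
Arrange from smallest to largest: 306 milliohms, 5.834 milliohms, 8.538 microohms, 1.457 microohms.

306 milliohms = 0.306 ohms
5.834 milliohms = 0.005834 ohms
8.538 microohms = 0.000008538 ohms
1.457 microohms = 0.000001457 ohms

1.457 microohms < 8.538 microohms < 5.834 milliohms < 306 milliohms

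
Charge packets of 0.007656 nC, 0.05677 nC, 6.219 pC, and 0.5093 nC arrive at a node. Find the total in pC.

In pC:
  0.007656 nC = 0.007656 × 10³ pC = 7.656
  0.05677 nC = 0.05677 × 10³ pC = 56.77
  6.219 pC → 6.219
  0.5093 nC = 0.5093 × 10³ pC = 509.3
Sum: 7.656 + 56.77 + 6.219 + 509.3 = 579.945

579.945 pC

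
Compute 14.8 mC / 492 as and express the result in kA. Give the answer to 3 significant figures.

(14.8e-3) / (492e-18) = 0.030081e15 A

30100000000 kA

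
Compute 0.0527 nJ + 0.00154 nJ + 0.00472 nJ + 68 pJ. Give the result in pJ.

126.96 pJ

In pJ:
  0.0527 nJ = 0.0527 × 10³ pJ = 52.7
  0.00154 nJ = 0.00154 × 10³ pJ = 1.54
  0.00472 nJ = 0.00472 × 10³ pJ = 4.72
  68 pJ → 68
Sum: 52.7 + 1.54 + 4.72 + 68 = 126.96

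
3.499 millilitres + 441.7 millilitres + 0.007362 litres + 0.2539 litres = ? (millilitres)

706.461 millilitres

In millilitres:
  3.499 millilitres → 3.499
  441.7 millilitres → 441.7
  0.007362 litres = 0.007362 × 10^3 millilitres = 7.362
  0.2539 litres = 0.2539 × 10^3 millilitres = 253.9
Sum: 3.499 + 441.7 + 7.362 + 253.9 = 706.461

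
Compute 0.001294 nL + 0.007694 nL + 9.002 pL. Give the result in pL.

In pL:
  0.001294 nL = 0.001294e3 pL = 1.294
  0.007694 nL = 0.007694e3 pL = 7.694
  9.002 pL → 9.002
Sum: 1.294 + 7.694 + 9.002 = 17.99

17.99 pL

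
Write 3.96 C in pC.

3960000000000 pC

(no prefix) = 1e0, pico = 1e-12; factor is 1e12.
3.96 × 1e12 = 3960000000000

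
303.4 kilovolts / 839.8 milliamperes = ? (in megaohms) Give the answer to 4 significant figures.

0.3613 megaohms

(303.4 × 10³) / (839.8 × 10⁻³) = 0.361276 × 10⁶ Ω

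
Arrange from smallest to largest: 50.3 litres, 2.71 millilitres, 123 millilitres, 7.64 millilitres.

2.71 millilitres < 7.64 millilitres < 123 millilitres < 50.3 litres

50.3 litres = 50.3 litres
2.71 millilitres = 0.00271 litres
123 millilitres = 0.123 litres
7.64 millilitres = 0.00764 litres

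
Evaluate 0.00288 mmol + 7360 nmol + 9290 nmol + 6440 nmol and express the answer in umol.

25.97 umol

In umol:
  0.00288 mmol = 0.00288e3 umol = 2.88
  7360 nmol = 7360e-3 umol = 7.36
  9290 nmol = 9290e-3 umol = 9.29
  6440 nmol = 6440e-3 umol = 6.44
Sum: 2.88 + 7.36 + 9.29 + 6.44 = 25.97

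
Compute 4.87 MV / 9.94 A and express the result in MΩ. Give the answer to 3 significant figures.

(4.87e6) / (9.94) = 0.48994e6 Ω

0.490 MΩ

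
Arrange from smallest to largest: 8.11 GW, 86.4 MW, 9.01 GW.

86.4 MW < 8.11 GW < 9.01 GW

8.11 GW = 8110000000 W
86.4 MW = 86400000 W
9.01 GW = 9010000000 W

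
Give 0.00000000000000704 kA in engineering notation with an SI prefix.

= 7.04e-12 A; 1e-12 is pico.

7.04 pA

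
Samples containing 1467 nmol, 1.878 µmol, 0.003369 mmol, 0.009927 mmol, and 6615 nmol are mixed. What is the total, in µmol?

23.256 µmol

In µmol:
  1467 nmol = 1467 × 10⁻³ µmol = 1.467
  1.878 µmol → 1.878
  0.003369 mmol = 0.003369 × 10³ µmol = 3.369
  0.009927 mmol = 0.009927 × 10³ µmol = 9.927
  6615 nmol = 6615 × 10⁻³ µmol = 6.615
Sum: 1.467 + 1.878 + 3.369 + 9.927 + 6.615 = 23.256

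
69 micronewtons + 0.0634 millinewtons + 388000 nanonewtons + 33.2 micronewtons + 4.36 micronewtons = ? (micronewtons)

557.96 micronewtons

In micronewtons:
  69 micronewtons → 69
  0.0634 millinewtons = 0.0634 × 10^3 micronewtons = 63.4
  388000 nanonewtons = 388000 × 10^-3 micronewtons = 388
  33.2 micronewtons → 33.2
  4.36 micronewtons → 4.36
Sum: 69 + 63.4 + 388 + 33.2 + 4.36 = 557.96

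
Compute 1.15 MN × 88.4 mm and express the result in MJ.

1.15 × 10^6 × 88.4 × 10^-3 = 101.66 × 10^3 J

0.10166 MJ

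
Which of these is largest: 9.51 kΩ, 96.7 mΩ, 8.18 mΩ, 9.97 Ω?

9.51 kΩ = 9510 Ω
96.7 mΩ = 0.0967 Ω
8.18 mΩ = 0.00818 Ω
9.97 Ω = 9.97 Ω

9.51 kΩ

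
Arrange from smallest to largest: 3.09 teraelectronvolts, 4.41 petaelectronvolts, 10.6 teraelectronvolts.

3.09 teraelectronvolts = 3090000000000 electronvolts
4.41 petaelectronvolts = 4410000000000000 electronvolts
10.6 teraelectronvolts = 10600000000000 electronvolts

3.09 teraelectronvolts < 10.6 teraelectronvolts < 4.41 petaelectronvolts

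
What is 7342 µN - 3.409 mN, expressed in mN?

3.933 mN

In mN:
  7342 µN = 7342 × 10^-3 mN = 7.342
  3.409 mN → 3.409
Difference: 7.342 - 3.409 = 3.933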